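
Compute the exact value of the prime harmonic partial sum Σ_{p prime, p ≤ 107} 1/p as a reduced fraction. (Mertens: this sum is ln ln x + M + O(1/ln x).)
Σ 1/p = 4701017770207212913287900722730772880277689/2566376117594999414479597815340071648394470

π(107) = 28, so the primes ≤ 107 are [2, 3, 5, 7, 11, 13, 17, 19, 23, 29, 31, 37, 41, 43, 47, 53, 59, 61, 67, 71, 73, 79, 83, 89, 97, 101, 103, 107]. Summing 1/p over these primes: 4701017770207212913287900722730772880277689/2566376117594999414479597815340071648394470 ≈ 1.8318. Mertens estimate ln ln(107) + 0.2615 ≈ 1.8033.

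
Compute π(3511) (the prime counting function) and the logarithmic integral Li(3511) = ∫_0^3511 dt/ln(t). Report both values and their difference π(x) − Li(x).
π(3511) = 490;  Li(3511) ≈ 505.95;  π(x) − Li(x) ≈ -15.95.

Direct count of primes ≤ 3511 gives π(3511) = 490. Numerical evaluation of the logarithmic integral gives Li(3511) ≈ 505.95. The difference π(x) − Li(x) ≈ -15.95 is typically negative for small/moderate x (Li(x) overestimates), though Littlewood's theorem shows this sign changes infinitely often.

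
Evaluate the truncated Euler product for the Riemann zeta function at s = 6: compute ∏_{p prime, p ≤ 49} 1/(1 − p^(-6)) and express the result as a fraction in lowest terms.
∏ = 739922824862544451640166694180680765476614483998462834502498139791315/727309058868145310276350820375862045292293308126790710400267935809536

The primes p ≤ 49 are [2, 3, 5, 7, 11, 13, 17, 19, 23, 29, 31, 37, 41, 43, 47]. For each prime, (1 − 1/p^6)^(-1) = p^6 / (p^6 − 1). The product is (1 − 1/2^6)^(-1), (1 − 1/3^6)^(-1), (1 − 1/5^6)^(-1), (1 − 1/7^6)^(-1), (1 − 1/11^6)^(-1), (1 − 1/13^6)^(-1), (1 − 1/17^6)^(-1), (1 − 1/19^6)^(-1), (1 − 1/23^6)^(-1), (1 − 1/29^6)^(-1), (1 − 1/31^6)^(-1), (1 − 1/37^6)^(-1), (1 − 1/41^6)^(-1), (1 − 1/43^6)^(-1), (1 − 1/47^6)^(-1) = ∏ p^6 / (p^6 − 1) = 739922824862544451640166694180680765476614483998462834502498139791315/727309058868145310276350820375862045292293308126790710400267935809536.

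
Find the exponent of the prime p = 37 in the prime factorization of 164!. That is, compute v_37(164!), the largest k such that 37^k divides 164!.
v_37(164!) = 4

Legendre's formula: v_p(n!) = Σ_{k ≥ 1} ⌊n / p^k⌋. For p = 37, n = 164, the terms are:
  ⌊164/37^1⌋ = ⌊164/37⌋ = 4
(the next term ⌊164/37^2⌋ = 0, terminating the sum). Summing: v_37(164!) = 4 = 4.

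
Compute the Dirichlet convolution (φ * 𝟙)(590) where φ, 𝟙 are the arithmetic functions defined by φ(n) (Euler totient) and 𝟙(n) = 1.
(φ * 𝟙)(590) = 590

Divisors of 590: [1, 2, 5, 10, 59, 118, 295, 590]. For each d | 590:
  d = 1: φ(1) · 𝟙(590/1) = 1 · 1 = 1
  d = 2: φ(2) · 𝟙(590/2) = 1 · 1 = 1
  d = 5: φ(5) · 𝟙(590/5) = 4 · 1 = 4
  d = 10: φ(10) · 𝟙(590/10) = 4 · 1 = 4
  d = 59: φ(59) · 𝟙(590/59) = 58 · 1 = 58
  d = 118: φ(118) · 𝟙(590/118) = 58 · 1 = 58
  d = 295: φ(295) · 𝟙(590/295) = 232 · 1 = 232
  d = 590: φ(590) · 𝟙(590/590) = 232 · 1 = 232
Summing: (φ * 𝟙)(590) = 1 + 1 + 4 + 4 + 58 + 58 + 232 + 232 = 590.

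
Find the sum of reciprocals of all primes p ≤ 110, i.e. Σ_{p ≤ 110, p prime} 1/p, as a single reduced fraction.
Σ 1/p = 514977313070181206962860776592994315598662571/279734996817854936178276161872067809674997230

π(110) = 29, so the primes ≤ 110 are [2, 3, 5, 7, 11, 13, 17, 19, 23, 29, 31, 37, 41, 43, 47, 53, 59, 61, 67, 71, 73, 79, 83, 89, 97, 101, 103, 107, 109]. Summing 1/p over these primes: 514977313070181206962860776592994315598662571/279734996817854936178276161872067809674997230 ≈ 1.8409. Mertens estimate ln ln(110) + 0.2615 ≈ 1.8092.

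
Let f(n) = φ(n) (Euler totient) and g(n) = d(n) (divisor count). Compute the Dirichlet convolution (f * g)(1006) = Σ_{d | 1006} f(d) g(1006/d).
(φ * d)(1006) = 1512

Divisors of 1006: [1, 2, 503, 1006]. For each d | 1006:
  d = 1: φ(1) · d(1006/1) = 1 · 4 = 4
  d = 2: φ(2) · d(1006/2) = 1 · 2 = 2
  d = 503: φ(503) · d(1006/503) = 502 · 2 = 1004
  d = 1006: φ(1006) · d(1006/1006) = 502 · 1 = 502
Summing: (φ * d)(1006) = 4 + 2 + 1004 + 502 = 1512.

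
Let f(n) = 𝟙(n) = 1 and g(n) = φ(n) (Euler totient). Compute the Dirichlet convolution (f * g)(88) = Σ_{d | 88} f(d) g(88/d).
(𝟙 * φ)(88) = 88

Divisors of 88: [1, 2, 4, 8, 11, 22, 44, 88]. For each d | 88:
  d = 1: 𝟙(1) · φ(88/1) = 1 · 40 = 40
  d = 2: 𝟙(2) · φ(88/2) = 1 · 20 = 20
  d = 4: 𝟙(4) · φ(88/4) = 1 · 10 = 10
  d = 8: 𝟙(8) · φ(88/8) = 1 · 10 = 10
  d = 11: 𝟙(11) · φ(88/11) = 1 · 4 = 4
  d = 22: 𝟙(22) · φ(88/22) = 1 · 2 = 2
  d = 44: 𝟙(44) · φ(88/44) = 1 · 1 = 1
  d = 88: 𝟙(88) · φ(88/88) = 1 · 1 = 1
Summing: (𝟙 * φ)(88) = 40 + 20 + 10 + 10 + 4 + 2 + 1 + 1 = 88.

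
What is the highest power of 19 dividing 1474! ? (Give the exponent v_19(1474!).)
v_19(1474!) = 81

Legendre's formula: v_p(n!) = Σ_{k ≥ 1} ⌊n / p^k⌋. For p = 19, n = 1474, the terms are:
  ⌊1474/19^1⌋ = ⌊1474/19⌋ = 77
  ⌊1474/19^2⌋ = ⌊1474/361⌋ = 4
(the next term ⌊1474/19^3⌋ = 0, terminating the sum). Summing: v_19(1474!) = 77 + 4 = 81.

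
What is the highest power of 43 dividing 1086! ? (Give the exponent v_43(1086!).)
v_43(1086!) = 25

Legendre's formula: v_p(n!) = Σ_{k ≥ 1} ⌊n / p^k⌋. For p = 43, n = 1086, the terms are:
  ⌊1086/43^1⌋ = ⌊1086/43⌋ = 25
(the next term ⌊1086/43^2⌋ = 0, terminating the sum). Summing: v_43(1086!) = 25 = 25.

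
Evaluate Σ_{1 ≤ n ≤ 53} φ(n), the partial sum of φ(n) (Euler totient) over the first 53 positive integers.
Σ_{n ≤ 53} φ(n) = 882

Compute φ(n) for each 1 ≤ n ≤ 53: φ(1) = 1, φ(2) = 1, φ(3) = 2, φ(4) = 2, φ(5) = 4, φ(6) = 2, φ(7) = 6, φ(8) = 4, φ(9) = 6, φ(10) = 4, φ(11) = 10, φ(12) = 4, φ(13) = 12, φ(14) = 6, φ(15) = 8, φ(16) = 8, φ(17) = 16, φ(18) = 6, φ(19) = 18, φ(20) = 8, φ(21) = 12, φ(22) = 10, φ(23) = 22, φ(24) = 8, φ(25) = 20, φ(26) = 12, φ(27) = 18, φ(28) = 12, φ(29) = 28, φ(30) = 8, φ(31) = 30, φ(32) = 16, φ(33) = 20, φ(34) = 16, φ(35) = 24, φ(36) = 12, φ(37) = 36, φ(38) = 18, φ(39) = 24, φ(40) = 16, φ(41) = 40, φ(42) = 12, φ(43) = 42, φ(44) = 20, φ(45) = 24, φ(46) = 22, φ(47) = 46, φ(48) = 16, φ(49) = 42, φ(50) = 20, φ(51) = 32, φ(52) = 24, φ(53) = 52. Summing all 53 values: 882. (Average order: Σ_{n ≤ x} φ(n) ~ (3/π²) x². For x = 53, (3/π²)·53² ≈ 853.83.)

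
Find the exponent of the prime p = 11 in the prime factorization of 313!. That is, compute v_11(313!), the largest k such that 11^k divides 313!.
v_11(313!) = 30

Legendre's formula: v_p(n!) = Σ_{k ≥ 1} ⌊n / p^k⌋. For p = 11, n = 313, the terms are:
  ⌊313/11^1⌋ = ⌊313/11⌋ = 28
  ⌊313/11^2⌋ = ⌊313/121⌋ = 2
(the next term ⌊313/11^3⌋ = 0, terminating the sum). Summing: v_11(313!) = 28 + 2 = 30.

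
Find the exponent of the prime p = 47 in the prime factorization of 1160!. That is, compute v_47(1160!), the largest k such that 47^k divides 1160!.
v_47(1160!) = 24

Legendre's formula: v_p(n!) = Σ_{k ≥ 1} ⌊n / p^k⌋. For p = 47, n = 1160, the terms are:
  ⌊1160/47^1⌋ = ⌊1160/47⌋ = 24
(the next term ⌊1160/47^2⌋ = 0, terminating the sum). Summing: v_47(1160!) = 24 = 24.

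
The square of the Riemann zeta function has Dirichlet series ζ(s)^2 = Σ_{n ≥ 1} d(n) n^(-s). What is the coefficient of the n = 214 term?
d(214) = 4

ζ(s)^2 = (Σ 1/m^s)(Σ 1/k^s). The coefficient of 1/n^s in the product is the number of ordered pairs (m, k) with mk = n, which equals d(n). For n = 214, divisors are [1, 2, 107, 214], so d(214) = 4.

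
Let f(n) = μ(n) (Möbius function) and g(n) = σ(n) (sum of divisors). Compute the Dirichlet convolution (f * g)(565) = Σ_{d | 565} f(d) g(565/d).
(μ * σ)(565) = 565

Divisors of 565: [1, 5, 113, 565]. For each d | 565:
  d = 1: μ(1) · σ(565/1) = 1 · 684 = 684
  d = 5: μ(5) · σ(565/5) = -1 · 114 = -114
  d = 113: μ(113) · σ(565/113) = -1 · 6 = -6
  d = 565: μ(565) · σ(565/565) = 1 · 1 = 1
Summing: (μ * σ)(565) = 684 + -114 + -6 + 1 = 565.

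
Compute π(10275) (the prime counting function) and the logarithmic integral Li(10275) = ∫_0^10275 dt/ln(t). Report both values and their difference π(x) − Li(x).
π(10275) = 1261;  Li(10275) ≈ 1275.95;  π(x) − Li(x) ≈ -14.95.

Direct count of primes ≤ 10275 gives π(10275) = 1261. Numerical evaluation of the logarithmic integral gives Li(10275) ≈ 1275.95. The difference π(x) − Li(x) ≈ -14.95 is typically negative for small/moderate x (Li(x) overestimates), though Littlewood's theorem shows this sign changes infinitely often.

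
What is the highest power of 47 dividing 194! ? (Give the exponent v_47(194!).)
v_47(194!) = 4

Legendre's formula: v_p(n!) = Σ_{k ≥ 1} ⌊n / p^k⌋. For p = 47, n = 194, the terms are:
  ⌊194/47^1⌋ = ⌊194/47⌋ = 4
(the next term ⌊194/47^2⌋ = 0, terminating the sum). Summing: v_47(194!) = 4 = 4.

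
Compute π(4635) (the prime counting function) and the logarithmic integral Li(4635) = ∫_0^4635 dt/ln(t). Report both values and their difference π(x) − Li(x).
π(4635) = 624;  Li(4635) ≈ 641.24;  π(x) − Li(x) ≈ -17.24.

Direct count of primes ≤ 4635 gives π(4635) = 624. Numerical evaluation of the logarithmic integral gives Li(4635) ≈ 641.24. The difference π(x) − Li(x) ≈ -17.24 is typically negative for small/moderate x (Li(x) overestimates), though Littlewood's theorem shows this sign changes infinitely often.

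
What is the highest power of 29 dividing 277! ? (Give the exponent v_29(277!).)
v_29(277!) = 9

Legendre's formula: v_p(n!) = Σ_{k ≥ 1} ⌊n / p^k⌋. For p = 29, n = 277, the terms are:
  ⌊277/29^1⌋ = ⌊277/29⌋ = 9
(the next term ⌊277/29^2⌋ = 0, terminating the sum). Summing: v_29(277!) = 9 = 9.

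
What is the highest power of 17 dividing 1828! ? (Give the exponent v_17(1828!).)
v_17(1828!) = 113

Legendre's formula: v_p(n!) = Σ_{k ≥ 1} ⌊n / p^k⌋. For p = 17, n = 1828, the terms are:
  ⌊1828/17^1⌋ = ⌊1828/17⌋ = 107
  ⌊1828/17^2⌋ = ⌊1828/289⌋ = 6
(the next term ⌊1828/17^3⌋ = 0, terminating the sum). Summing: v_17(1828!) = 107 + 6 = 113.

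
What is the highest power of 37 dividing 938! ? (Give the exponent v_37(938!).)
v_37(938!) = 25

Legendre's formula: v_p(n!) = Σ_{k ≥ 1} ⌊n / p^k⌋. For p = 37, n = 938, the terms are:
  ⌊938/37^1⌋ = ⌊938/37⌋ = 25
(the next term ⌊938/37^2⌋ = 0, terminating the sum). Summing: v_37(938!) = 25 = 25.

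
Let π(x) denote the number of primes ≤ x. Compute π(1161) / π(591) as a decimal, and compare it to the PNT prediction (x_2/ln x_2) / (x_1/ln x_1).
π(1161)/π(591) = 191/107 ≈ 1.7850;  PNT prediction ≈ 1.7765.

π(591) = 107 and π(1161) = 191, so π(1161)/π(591) ≈ 1.7850. The PNT-predicted ratio is (1161/ln(1161)) / (591/ln(591)) ≈ 1.7765. The two agree to within a few percent, as expected.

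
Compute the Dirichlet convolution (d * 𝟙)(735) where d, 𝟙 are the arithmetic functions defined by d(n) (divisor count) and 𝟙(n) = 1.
(d * 𝟙)(735) = 54

Divisors of 735: [1, 3, 5, 7, 15, 21, 35, 49, 105, 147, 245, 735]. For each d | 735:
  d = 1: d(1) · 𝟙(735/1) = 1 · 1 = 1
  d = 3: d(3) · 𝟙(735/3) = 2 · 1 = 2
  d = 5: d(5) · 𝟙(735/5) = 2 · 1 = 2
  d = 7: d(7) · 𝟙(735/7) = 2 · 1 = 2
  d = 15: d(15) · 𝟙(735/15) = 4 · 1 = 4
  d = 21: d(21) · 𝟙(735/21) = 4 · 1 = 4
  d = 35: d(35) · 𝟙(735/35) = 4 · 1 = 4
  d = 49: d(49) · 𝟙(735/49) = 3 · 1 = 3
  d = 105: d(105) · 𝟙(735/105) = 8 · 1 = 8
  d = 147: d(147) · 𝟙(735/147) = 6 · 1 = 6
  d = 245: d(245) · 𝟙(735/245) = 6 · 1 = 6
  d = 735: d(735) · 𝟙(735/735) = 12 · 1 = 12
Summing: (d * 𝟙)(735) = 1 + 2 + 2 + 2 + 4 + 4 + 4 + 3 + 8 + 6 + 6 + 12 = 54.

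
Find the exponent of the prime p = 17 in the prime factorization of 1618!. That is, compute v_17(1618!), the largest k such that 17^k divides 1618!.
v_17(1618!) = 100

Legendre's formula: v_p(n!) = Σ_{k ≥ 1} ⌊n / p^k⌋. For p = 17, n = 1618, the terms are:
  ⌊1618/17^1⌋ = ⌊1618/17⌋ = 95
  ⌊1618/17^2⌋ = ⌊1618/289⌋ = 5
(the next term ⌊1618/17^3⌋ = 0, terminating the sum). Summing: v_17(1618!) = 95 + 5 = 100.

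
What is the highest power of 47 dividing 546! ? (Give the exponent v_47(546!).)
v_47(546!) = 11

Legendre's formula: v_p(n!) = Σ_{k ≥ 1} ⌊n / p^k⌋. For p = 47, n = 546, the terms are:
  ⌊546/47^1⌋ = ⌊546/47⌋ = 11
(the next term ⌊546/47^2⌋ = 0, terminating the sum). Summing: v_47(546!) = 11 = 11.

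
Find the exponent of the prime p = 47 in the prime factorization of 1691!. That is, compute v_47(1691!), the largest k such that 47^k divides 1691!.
v_47(1691!) = 35

Legendre's formula: v_p(n!) = Σ_{k ≥ 1} ⌊n / p^k⌋. For p = 47, n = 1691, the terms are:
  ⌊1691/47^1⌋ = ⌊1691/47⌋ = 35
(the next term ⌊1691/47^2⌋ = 0, terminating the sum). Summing: v_47(1691!) = 35 = 35.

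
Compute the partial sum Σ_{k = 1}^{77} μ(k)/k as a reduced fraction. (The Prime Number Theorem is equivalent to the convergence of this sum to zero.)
Σ μ(k)/k = 877316785444551755504875/4072968059924902415062132347

Values of μ(k) for 1 ≤ k ≤ 77: μ(1) = 1, μ(2) = -1, μ(3) = -1, μ(5) = -1, μ(6) = 1, μ(7) = -1, μ(10) = 1, μ(11) = -1, μ(13) = -1, μ(14) = 1, μ(15) = 1, μ(17) = -1, μ(19) = -1, μ(21) = 1, μ(22) = 1, μ(23) = -1, μ(26) = 1, μ(29) = -1, μ(30) = -1, μ(31) = -1, μ(33) = 1, μ(34) = 1, μ(35) = 1, μ(37) = -1, μ(38) = 1, μ(39) = 1, μ(41) = -1, μ(42) = -1, μ(43) = -1, μ(46) = 1, μ(47) = -1, μ(51) = 1, μ(53) = -1, μ(55) = 1, μ(57) = 1, μ(58) = 1, μ(59) = -1, μ(61) = -1, μ(62) = 1, μ(65) = 1, μ(66) = -1, μ(67) = -1, μ(69) = 1, μ(70) = -1, μ(71) = -1, μ(73) = -1, μ(74) = 1, μ(77) = 1, with μ = 0 on non-squarefree integers. Summing μ(k)/k for k where μ(k) ≠ 0 gives 877316785444551755504875/4072968059924902415062132347 ≈ 0.0002. (PNT ⟺ this sum → 0 as n → ∞.)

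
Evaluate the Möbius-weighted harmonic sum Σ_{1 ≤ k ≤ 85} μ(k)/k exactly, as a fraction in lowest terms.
Σ μ(k)/k = -594294471063948716523503740771/44510752614879308559270669665465

Values of μ(k) for 1 ≤ k ≤ 85: μ(1) = 1, μ(2) = -1, μ(3) = -1, μ(5) = -1, μ(6) = 1, μ(7) = -1, μ(10) = 1, μ(11) = -1, μ(13) = -1, μ(14) = 1, μ(15) = 1, μ(17) = -1, μ(19) = -1, μ(21) = 1, μ(22) = 1, μ(23) = -1, μ(26) = 1, μ(29) = -1, μ(30) = -1, μ(31) = -1, μ(33) = 1, μ(34) = 1, μ(35) = 1, μ(37) = -1, μ(38) = 1, μ(39) = 1, μ(41) = -1, μ(42) = -1, μ(43) = -1, μ(46) = 1, μ(47) = -1, μ(51) = 1, μ(53) = -1, μ(55) = 1, μ(57) = 1, μ(58) = 1, μ(59) = -1, μ(61) = -1, μ(62) = 1, μ(65) = 1, μ(66) = -1, μ(67) = -1, μ(69) = 1, μ(70) = -1, μ(71) = -1, μ(73) = -1, μ(74) = 1, μ(77) = 1, μ(78) = -1, μ(79) = -1, μ(82) = 1, μ(83) = -1, μ(85) = 1, with μ = 0 on non-squarefree integers. Summing μ(k)/k for k where μ(k) ≠ 0 gives -594294471063948716523503740771/44510752614879308559270669665465 ≈ -0.0134. (PNT ⟺ this sum → 0 as n → ∞.)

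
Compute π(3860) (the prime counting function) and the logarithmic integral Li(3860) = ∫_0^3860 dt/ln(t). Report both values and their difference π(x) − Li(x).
π(3860) = 535;  Li(3860) ≈ 548.45;  π(x) − Li(x) ≈ -13.45.

Direct count of primes ≤ 3860 gives π(3860) = 535. Numerical evaluation of the logarithmic integral gives Li(3860) ≈ 548.45. The difference π(x) − Li(x) ≈ -13.45 is typically negative for small/moderate x (Li(x) overestimates), though Littlewood's theorem shows this sign changes infinitely often.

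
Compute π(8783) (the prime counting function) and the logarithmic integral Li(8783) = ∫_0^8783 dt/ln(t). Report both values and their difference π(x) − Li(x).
π(8783) = 1095;  Li(8783) ≈ 1113.08;  π(x) − Li(x) ≈ -18.08.

Direct count of primes ≤ 8783 gives π(8783) = 1095. Numerical evaluation of the logarithmic integral gives Li(8783) ≈ 1113.08. The difference π(x) − Li(x) ≈ -18.08 is typically negative for small/moderate x (Li(x) overestimates), though Littlewood's theorem shows this sign changes infinitely often.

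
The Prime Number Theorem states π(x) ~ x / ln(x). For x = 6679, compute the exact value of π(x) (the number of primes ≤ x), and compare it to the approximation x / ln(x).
π(6679) = 861;  x/ln(x) ≈ 758.40;  relative error ≈ 11.92%.

Directly count primes up to 6679: π(6679) = 861. The PNT approximation gives 6679/ln(6679) ≈ 6679/8.80672 ≈ 758.40. Relative error (π(x) − x/ln(x)) / π(x) ≈ 11.92%; the approximation is known to undercount slightly (Li(x) is a better estimate).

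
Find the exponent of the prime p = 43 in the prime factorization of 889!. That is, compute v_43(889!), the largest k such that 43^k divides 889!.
v_43(889!) = 20

Legendre's formula: v_p(n!) = Σ_{k ≥ 1} ⌊n / p^k⌋. For p = 43, n = 889, the terms are:
  ⌊889/43^1⌋ = ⌊889/43⌋ = 20
(the next term ⌊889/43^2⌋ = 0, terminating the sum). Summing: v_43(889!) = 20 = 20.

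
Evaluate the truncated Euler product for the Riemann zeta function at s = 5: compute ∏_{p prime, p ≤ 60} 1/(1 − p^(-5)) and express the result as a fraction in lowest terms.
∏ = 9783623293724966042755527767857913576946767245571173033197003580720982191908567341/9435202489615342986287959538462812822601440308319131731232692023968655443618693120

The primes p ≤ 60 are [2, 3, 5, 7, 11, 13, 17, 19, 23, 29, 31, 37, 41, 43, 47, 53, 59]. For each prime, (1 − 1/p^5)^(-1) = p^5 / (p^5 − 1). The product is (1 − 1/2^5)^(-1), (1 − 1/3^5)^(-1), (1 − 1/5^5)^(-1), (1 − 1/7^5)^(-1), (1 − 1/11^5)^(-1), (1 − 1/13^5)^(-1), (1 − 1/17^5)^(-1), (1 − 1/19^5)^(-1), (1 − 1/23^5)^(-1), (1 − 1/29^5)^(-1), (1 − 1/31^5)^(-1), (1 − 1/37^5)^(-1), (1 − 1/41^5)^(-1), (1 − 1/43^5)^(-1), (1 − 1/47^5)^(-1), (1 − 1/53^5)^(-1), (1 − 1/59^5)^(-1) = ∏ p^5 / (p^5 − 1) = 9783623293724966042755527767857913576946767245571173033197003580720982191908567341/9435202489615342986287959538462812822601440308319131731232692023968655443618693120.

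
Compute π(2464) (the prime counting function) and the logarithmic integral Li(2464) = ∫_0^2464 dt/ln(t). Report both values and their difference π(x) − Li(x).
π(2464) = 364;  Li(2464) ≈ 375.00;  π(x) − Li(x) ≈ -11.00.

Direct count of primes ≤ 2464 gives π(2464) = 364. Numerical evaluation of the logarithmic integral gives Li(2464) ≈ 375.00. The difference π(x) − Li(x) ≈ -11.00 is typically negative for small/moderate x (Li(x) overestimates), though Littlewood's theorem shows this sign changes infinitely often.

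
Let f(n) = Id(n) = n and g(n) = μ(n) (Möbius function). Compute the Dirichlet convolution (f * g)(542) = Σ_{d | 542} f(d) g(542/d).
(Id * μ)(542) = 270

Divisors of 542: [1, 2, 271, 542]. For each d | 542:
  d = 1: Id(1) · μ(542/1) = 1 · 1 = 1
  d = 2: Id(2) · μ(542/2) = 2 · -1 = -2
  d = 271: Id(271) · μ(542/271) = 271 · -1 = -271
  d = 542: Id(542) · μ(542/542) = 542 · 1 = 542
Summing: (Id * μ)(542) = 1 + -2 + -271 + 542 = 270.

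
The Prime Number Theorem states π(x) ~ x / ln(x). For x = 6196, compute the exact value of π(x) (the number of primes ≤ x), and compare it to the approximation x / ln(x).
π(6196) = 804;  x/ln(x) ≈ 709.60;  relative error ≈ 11.74%.

Directly count primes up to 6196: π(6196) = 804. The PNT approximation gives 6196/ln(6196) ≈ 6196/8.73166 ≈ 709.60. Relative error (π(x) − x/ln(x)) / π(x) ≈ 11.74%; the approximation is known to undercount slightly (Li(x) is a better estimate).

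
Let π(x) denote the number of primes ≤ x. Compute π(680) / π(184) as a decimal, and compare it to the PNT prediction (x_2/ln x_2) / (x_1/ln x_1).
π(680)/π(184) = 123/42 ≈ 2.9286;  PNT prediction ≈ 2.9550.

π(184) = 42 and π(680) = 123, so π(680)/π(184) ≈ 2.9286. The PNT-predicted ratio is (680/ln(680)) / (184/ln(184)) ≈ 2.9550. The two agree to within a few percent, as expected.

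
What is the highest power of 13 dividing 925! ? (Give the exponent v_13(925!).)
v_13(925!) = 76

Legendre's formula: v_p(n!) = Σ_{k ≥ 1} ⌊n / p^k⌋. For p = 13, n = 925, the terms are:
  ⌊925/13^1⌋ = ⌊925/13⌋ = 71
  ⌊925/13^2⌋ = ⌊925/169⌋ = 5
(the next term ⌊925/13^3⌋ = 0, terminating the sum). Summing: v_13(925!) = 71 + 5 = 76.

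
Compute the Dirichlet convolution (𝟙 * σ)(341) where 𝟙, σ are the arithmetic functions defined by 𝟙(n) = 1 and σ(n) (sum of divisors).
(𝟙 * σ)(341) = 429

Divisors of 341: [1, 11, 31, 341]. For each d | 341:
  d = 1: 𝟙(1) · σ(341/1) = 1 · 384 = 384
  d = 11: 𝟙(11) · σ(341/11) = 1 · 32 = 32
  d = 31: 𝟙(31) · σ(341/31) = 1 · 12 = 12
  d = 341: 𝟙(341) · σ(341/341) = 1 · 1 = 1
Summing: (𝟙 * σ)(341) = 384 + 32 + 12 + 1 = 429.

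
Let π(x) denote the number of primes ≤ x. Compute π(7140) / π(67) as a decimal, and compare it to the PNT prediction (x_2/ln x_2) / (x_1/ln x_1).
π(7140)/π(67) = 914/19 ≈ 48.1053;  PNT prediction ≈ 50.4968.

π(67) = 19 and π(7140) = 914, so π(7140)/π(67) ≈ 48.1053. The PNT-predicted ratio is (7140/ln(7140)) / (67/ln(67)) ≈ 50.4968. The two agree to within a few percent, as expected.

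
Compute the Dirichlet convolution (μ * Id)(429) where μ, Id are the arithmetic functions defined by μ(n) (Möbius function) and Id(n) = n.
(μ * Id)(429) = 240

Divisors of 429: [1, 3, 11, 13, 33, 39, 143, 429]. For each d | 429:
  d = 1: μ(1) · Id(429/1) = 1 · 429 = 429
  d = 3: μ(3) · Id(429/3) = -1 · 143 = -143
  d = 11: μ(11) · Id(429/11) = -1 · 39 = -39
  d = 13: μ(13) · Id(429/13) = -1 · 33 = -33
  d = 33: μ(33) · Id(429/33) = 1 · 13 = 13
  d = 39: μ(39) · Id(429/39) = 1 · 11 = 11
  d = 143: μ(143) · Id(429/143) = 1 · 3 = 3
  d = 429: μ(429) · Id(429/429) = -1 · 1 = -1
Summing: (μ * Id)(429) = 429 + -143 + -39 + -33 + 13 + 11 + 3 + -1 = 240.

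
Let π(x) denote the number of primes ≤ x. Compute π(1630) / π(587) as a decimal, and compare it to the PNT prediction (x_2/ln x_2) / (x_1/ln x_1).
π(1630)/π(587) = 258/107 ≈ 2.4112;  PNT prediction ≈ 2.3934.

π(587) = 107 and π(1630) = 258, so π(1630)/π(587) ≈ 2.4112. The PNT-predicted ratio is (1630/ln(1630)) / (587/ln(587)) ≈ 2.3934. The two agree to within a few percent, as expected.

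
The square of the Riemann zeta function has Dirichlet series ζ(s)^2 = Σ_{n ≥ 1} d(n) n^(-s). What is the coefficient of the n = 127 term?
d(127) = 2

ζ(s)^2 = (Σ 1/m^s)(Σ 1/k^s). The coefficient of 1/n^s in the product is the number of ordered pairs (m, k) with mk = n, which equals d(n). For n = 127, divisors are [1, 127], so d(127) = 2.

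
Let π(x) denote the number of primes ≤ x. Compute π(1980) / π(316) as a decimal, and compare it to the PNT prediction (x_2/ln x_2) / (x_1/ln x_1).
π(1980)/π(316) = 299/65 ≈ 4.6000;  PNT prediction ≈ 4.7510.

π(316) = 65 and π(1980) = 299, so π(1980)/π(316) ≈ 4.6000. The PNT-predicted ratio is (1980/ln(1980)) / (316/ln(316)) ≈ 4.7510. The two agree to within a few percent, as expected.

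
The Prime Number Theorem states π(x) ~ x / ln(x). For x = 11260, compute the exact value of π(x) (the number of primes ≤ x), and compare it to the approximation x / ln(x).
π(11260) = 1361;  x/ln(x) ≈ 1206.99;  relative error ≈ 11.32%.

Directly count primes up to 11260: π(11260) = 1361. The PNT approximation gives 11260/ln(11260) ≈ 11260/9.32901 ≈ 1206.99. Relative error (π(x) − x/ln(x)) / π(x) ≈ 11.32%; the approximation is known to undercount slightly (Li(x) is a better estimate).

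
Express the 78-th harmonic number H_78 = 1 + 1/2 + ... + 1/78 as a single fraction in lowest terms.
H_78 = 61462860623241058403302042280303/12441066073952429195098876987200

Direct summation: H_78 = 1 + 1/2 + ... + 1/78. The least common denominator is lcm(1, ..., 78) = 410555180440430163438262940577600; over this denominator the numerator is 410555180440430163438262940577600 + 205277590220215081719131470288800 + 136851726813476721146087646859200 + 102638795110107540859565735144400 + 82111036088086032687652588115520 + 68425863406738360573043823429600 + 58650740062918594776894705796800 + 51319397555053770429782867572200 + 45617242271158907048695882286400 + 41055518044043016343826294057760 + 37323198221857287585296630961600 + 34212931703369180286521911714800 + 31581167726186935649097149275200 + 29325370031459297388447352898400 + 27370345362695344229217529371840 + 25659698777526885214891433786100 + 24150304731790009614015467092800 + 22808621135579453524347941143200 + 21608167391601587549382260030400 + 20527759022021508171913147028880 + 19550246687639531592298235265600 + 18661599110928643792648315480800 + 17850225236540441888620127851200 + 17106465851684590143260955857400 + 16422207217617206537530517623104 + 15790583863093467824548574637600 + 15205747423719635682898627428800 + 14662685015729648694223676449200 + 14157075187601040118560791054400 + 13685172681347672114608764685920 + 13243715498078392368976223889600 + 12829849388763442607445716893050 + 12441066073952429195098876987200 + 12075152365895004807007733546400 + 11730148012583718955378941159360 + 11404310567789726762173970571600 + 11096085957849463876709809204800 + 10804083695800793774691130015200 + 10527055908728978549699049758400 + 10263879511010754085956573514440 + 10013540986351955205811291233600 + 9775123343819765796149117632800 + 9547794893963492172982859083200 + 9330799555464321896324157740400 + 9123448454231781409739176457280 + 8925112618270220944310063925600 + 8735216605115535392303466820800 + 8553232925842295071630477928700 + 8378677151845513539556386542400 + 8211103608808603268765258811552 + 8050101577263336538005155697600 + 7895291931546733912274287318800 + 7746324159253399310155904539200 + 7602873711859817841449313714400 + 7464639644371457517059326192320 + 7331342507864824347111838224600 + 7202722463867195849794086676800 + 7078537593800520059280395527200 + 6958562380346273956580727806400 + 6842586340673836057304382342960 + 6730412794105412515381359681600 + 6621857749039196184488111944800 + 6516748895879843864099411755200 + 6414924694381721303722858446525 + 6316233545237387129819429855040 + 6220533036976214597549438493600 + 6127689260304927812511387172800 + 6037576182947502403503866773200 + 5950075078846813962873375950400 + 5865074006291859477689470579680 + 5782467330146903710398069585600 + 5702155283894863381086985285800 + 5624043567677125526551547131200 + 5548042978924731938354904602400 + 5474069072539068845843505874368 + 5402041847900396887345565007600 + 5331885460265326797899518708800 + 5263527954364489274849524879200 = 2028274400566954927308967395249999, so H_78 = 2028274400566954927308967395249999/410555180440430163438262940577600; reducing by gcd(2028274400566954927308967395249999, 410555180440430163438262940577600) = 33 gives 61462860623241058403302042280303/12441066073952429195098876987200 ≈ 4.94032. (The PNT-adjacent estimate ln(78) + γ ≈ 4.93392 matches within O(1/n).)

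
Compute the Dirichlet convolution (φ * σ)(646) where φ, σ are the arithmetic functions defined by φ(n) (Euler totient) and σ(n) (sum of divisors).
(φ * σ)(646) = 5168

Divisors of 646: [1, 2, 17, 19, 34, 38, 323, 646]. For each d | 646:
  d = 1: φ(1) · σ(646/1) = 1 · 1080 = 1080
  d = 2: φ(2) · σ(646/2) = 1 · 360 = 360
  d = 17: φ(17) · σ(646/17) = 16 · 60 = 960
  d = 19: φ(19) · σ(646/19) = 18 · 54 = 972
  d = 34: φ(34) · σ(646/34) = 16 · 20 = 320
  d = 38: φ(38) · σ(646/38) = 18 · 18 = 324
  d = 323: φ(323) · σ(646/323) = 288 · 3 = 864
  d = 646: φ(646) · σ(646/646) = 288 · 1 = 288
Summing: (φ * σ)(646) = 1080 + 360 + 960 + 972 + 320 + 324 + 864 + 288 = 5168.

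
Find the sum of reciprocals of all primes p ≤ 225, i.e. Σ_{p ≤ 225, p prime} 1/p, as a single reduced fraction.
Σ 1/p = 718699639327957473429492425322377115938612460993073775465130392853544377727917042657991/367009731827331916465034565550136732339800312955331782619462457039988073311157667212930

π(225) = 48, so the primes ≤ 225 are [2, 3, 5, 7, 11, 13, 17, 19, 23, 29, 31, 37, 41, 43, 47, 53, 59, 61, 67, 71, 73, 79, 83, 89, 97, 101, 103, 107, 109, 113, 127, 131, 137, 139, 149, 151, 157, 163, 167, 173, 179, 181, 191, 193, 197, 199, 211, 223]. Summing 1/p over these primes: 718699639327957473429492425322377115938612460993073775465130392853544377727917042657991/367009731827331916465034565550136732339800312955331782619462457039988073311157667212930 ≈ 1.9583. Mertens estimate ln ln(225) + 0.2615 ≈ 1.9509.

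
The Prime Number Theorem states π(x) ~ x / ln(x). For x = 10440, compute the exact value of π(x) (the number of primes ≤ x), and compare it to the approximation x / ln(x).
π(10440) = 1277;  x/ln(x) ≈ 1128.23;  relative error ≈ 11.65%.

Directly count primes up to 10440: π(10440) = 1277. The PNT approximation gives 10440/ln(10440) ≈ 10440/9.25340 ≈ 1128.23. Relative error (π(x) − x/ln(x)) / π(x) ≈ 11.65%; the approximation is known to undercount slightly (Li(x) is a better estimate).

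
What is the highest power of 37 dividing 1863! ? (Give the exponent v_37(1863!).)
v_37(1863!) = 51

Legendre's formula: v_p(n!) = Σ_{k ≥ 1} ⌊n / p^k⌋. For p = 37, n = 1863, the terms are:
  ⌊1863/37^1⌋ = ⌊1863/37⌋ = 50
  ⌊1863/37^2⌋ = ⌊1863/1369⌋ = 1
(the next term ⌊1863/37^3⌋ = 0, terminating the sum). Summing: v_37(1863!) = 50 + 1 = 51.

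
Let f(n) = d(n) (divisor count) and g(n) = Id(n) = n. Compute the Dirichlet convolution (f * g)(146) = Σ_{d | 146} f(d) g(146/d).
(d * Id)(146) = 300

Divisors of 146: [1, 2, 73, 146]. For each d | 146:
  d = 1: d(1) · Id(146/1) = 1 · 146 = 146
  d = 2: d(2) · Id(146/2) = 2 · 73 = 146
  d = 73: d(73) · Id(146/73) = 2 · 2 = 4
  d = 146: d(146) · Id(146/146) = 4 · 1 = 4
Summing: (d * Id)(146) = 146 + 146 + 4 + 4 = 300.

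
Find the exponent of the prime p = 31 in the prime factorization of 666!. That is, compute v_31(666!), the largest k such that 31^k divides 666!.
v_31(666!) = 21

Legendre's formula: v_p(n!) = Σ_{k ≥ 1} ⌊n / p^k⌋. For p = 31, n = 666, the terms are:
  ⌊666/31^1⌋ = ⌊666/31⌋ = 21
(the next term ⌊666/31^2⌋ = 0, terminating the sum). Summing: v_31(666!) = 21 = 21.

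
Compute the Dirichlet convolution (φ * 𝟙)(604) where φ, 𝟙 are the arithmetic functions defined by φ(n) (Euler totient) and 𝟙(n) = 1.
(φ * 𝟙)(604) = 604

Divisors of 604: [1, 2, 4, 151, 302, 604]. For each d | 604:
  d = 1: φ(1) · 𝟙(604/1) = 1 · 1 = 1
  d = 2: φ(2) · 𝟙(604/2) = 1 · 1 = 1
  d = 4: φ(4) · 𝟙(604/4) = 2 · 1 = 2
  d = 151: φ(151) · 𝟙(604/151) = 150 · 1 = 150
  d = 302: φ(302) · 𝟙(604/302) = 150 · 1 = 150
  d = 604: φ(604) · 𝟙(604/604) = 300 · 1 = 300
Summing: (φ * 𝟙)(604) = 1 + 1 + 2 + 150 + 150 + 300 = 604.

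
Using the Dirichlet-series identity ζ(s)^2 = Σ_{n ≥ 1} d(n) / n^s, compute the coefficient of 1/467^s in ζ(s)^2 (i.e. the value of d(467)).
d(467) = 2

ζ(s)^2 = (Σ 1/m^s)(Σ 1/k^s). The coefficient of 1/n^s in the product is the number of ordered pairs (m, k) with mk = n, which equals d(n). For n = 467, divisors are [1, 467], so d(467) = 2.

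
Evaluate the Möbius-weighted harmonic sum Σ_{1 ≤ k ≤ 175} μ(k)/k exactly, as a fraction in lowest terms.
Σ μ(k)/k = -291895861671370214401988773976597804369856804354890517841750669749/27764983964554203230141949225149376041830084932479143674493613998285

Values of μ(k) for 1 ≤ k ≤ 175: μ(1) = 1, μ(2) = -1, μ(3) = -1, μ(5) = -1, μ(6) = 1, μ(7) = -1, μ(10) = 1, μ(11) = -1, μ(13) = -1, μ(14) = 1, μ(15) = 1, μ(17) = -1, μ(19) = -1, μ(21) = 1, μ(22) = 1, μ(23) = -1, μ(26) = 1, μ(29) = -1, μ(30) = -1, μ(31) = -1, μ(33) = 1, μ(34) = 1, μ(35) = 1, μ(37) = -1, μ(38) = 1, μ(39) = 1, μ(41) = -1, μ(42) = -1, μ(43) = -1, μ(46) = 1, μ(47) = -1, μ(51) = 1, μ(53) = -1, μ(55) = 1, μ(57) = 1, μ(58) = 1, μ(59) = -1, μ(61) = -1, μ(62) = 1, μ(65) = 1, μ(66) = -1, μ(67) = -1, μ(69) = 1, μ(70) = -1, μ(71) = -1, μ(73) = -1, μ(74) = 1, μ(77) = 1, μ(78) = -1, μ(79) = -1, μ(82) = 1, μ(83) = -1, μ(85) = 1, μ(86) = 1, μ(87) = 1, μ(89) = -1, μ(91) = 1, μ(93) = 1, μ(94) = 1, μ(95) = 1, μ(97) = -1, μ(101) = -1, μ(102) = -1, μ(103) = -1, μ(105) = -1, μ(106) = 1, μ(107) = -1, μ(109) = -1, μ(110) = -1, μ(111) = 1, μ(113) = -1, μ(114) = -1, μ(115) = 1, μ(118) = 1, μ(119) = 1, μ(122) = 1, μ(123) = 1, μ(127) = -1, μ(129) = 1, μ(130) = -1, μ(131) = -1, μ(133) = 1, μ(134) = 1, μ(137) = -1, μ(138) = -1, μ(139) = -1, μ(141) = 1, μ(142) = 1, μ(143) = 1, μ(145) = 1, μ(146) = 1, μ(149) = -1, μ(151) = -1, μ(154) = -1, μ(155) = 1, μ(157) = -1, μ(158) = 1, μ(159) = 1, μ(161) = 1, μ(163) = -1, μ(165) = -1, μ(166) = 1, μ(167) = -1, μ(170) = -1, μ(173) = -1, μ(174) = -1, with μ = 0 on non-squarefree integers. Summing μ(k)/k for k where μ(k) ≠ 0 gives -291895861671370214401988773976597804369856804354890517841750669749/27764983964554203230141949225149376041830084932479143674493613998285 ≈ -0.0105. (PNT ⟺ this sum → 0 as n → ∞.)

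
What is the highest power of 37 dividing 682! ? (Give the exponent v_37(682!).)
v_37(682!) = 18

Legendre's formula: v_p(n!) = Σ_{k ≥ 1} ⌊n / p^k⌋. For p = 37, n = 682, the terms are:
  ⌊682/37^1⌋ = ⌊682/37⌋ = 18
(the next term ⌊682/37^2⌋ = 0, terminating the sum). Summing: v_37(682!) = 18 = 18.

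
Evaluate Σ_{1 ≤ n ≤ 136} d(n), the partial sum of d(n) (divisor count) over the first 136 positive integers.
Σ_{n ≤ 136} d(n) = 695

Compute d(n) for each 1 ≤ n ≤ 136: d(1) = 1, d(2) = 2, d(3) = 2, d(4) = 3, d(5) = 2, d(6) = 4, d(7) = 2, d(8) = 4, d(9) = 3, d(10) = 4, d(11) = 2, d(12) = 6, d(13) = 2, d(14) = 4, d(15) = 4, d(16) = 5, d(17) = 2, d(18) = 6, d(19) = 2, d(20) = 6, d(21) = 4, d(22) = 4, d(23) = 2, d(24) = 8, d(25) = 3, d(26) = 4, d(27) = 4, d(28) = 6, d(29) = 2, d(30) = 8, d(31) = 2, d(32) = 6, d(33) = 4, d(34) = 4, d(35) = 4, d(36) = 9, d(37) = 2, d(38) = 4, d(39) = 4, d(40) = 8, d(41) = 2, d(42) = 8, d(43) = 2, d(44) = 6, d(45) = 6, d(46) = 4, d(47) = 2, d(48) = 10, d(49) = 3, d(50) = 6, d(51) = 4, d(52) = 6, d(53) = 2, d(54) = 8, d(55) = 4, d(56) = 8, d(57) = 4, d(58) = 4, d(59) = 2, d(60) = 12, d(61) = 2, d(62) = 4, d(63) = 6, d(64) = 7, d(65) = 4, d(66) = 8, d(67) = 2, d(68) = 6, d(69) = 4, d(70) = 8, d(71) = 2, d(72) = 12, d(73) = 2, d(74) = 4, d(75) = 6, d(76) = 6, d(77) = 4, d(78) = 8, d(79) = 2, d(80) = 10, d(81) = 5, d(82) = 4, d(83) = 2, d(84) = 12, d(85) = 4, d(86) = 4, d(87) = 4, d(88) = 8, d(89) = 2, d(90) = 12, d(91) = 4, d(92) = 6, d(93) = 4, d(94) = 4, d(95) = 4, d(96) = 12, d(97) = 2, d(98) = 6, d(99) = 6, d(100) = 9, d(101) = 2, d(102) = 8, d(103) = 2, d(104) = 8, d(105) = 8, d(106) = 4, d(107) = 2, d(108) = 12, d(109) = 2, d(110) = 8, d(111) = 4, d(112) = 10, d(113) = 2, d(114) = 8, d(115) = 4, d(116) = 6, d(117) = 6, d(118) = 4, d(119) = 4, d(120) = 16, d(121) = 3, d(122) = 4, d(123) = 4, d(124) = 6, d(125) = 4, d(126) = 12, d(127) = 2, d(128) = 8, d(129) = 4, d(130) = 8, d(131) = 2, d(132) = 12, d(133) = 4, d(134) = 4, d(135) = 8, d(136) = 8. Summing all 136 values: 695. (Dirichlet's divisor formula: Σ_{n ≤ x} d(n) = x ln(x) + (2γ − 1) x + O(√x). For x = 136, the asymptotic estimate is ≈ 689.12.)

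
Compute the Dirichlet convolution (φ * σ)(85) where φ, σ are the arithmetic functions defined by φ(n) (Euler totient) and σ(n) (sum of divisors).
(φ * σ)(85) = 340

Divisors of 85: [1, 5, 17, 85]. For each d | 85:
  d = 1: φ(1) · σ(85/1) = 1 · 108 = 108
  d = 5: φ(5) · σ(85/5) = 4 · 18 = 72
  d = 17: φ(17) · σ(85/17) = 16 · 6 = 96
  d = 85: φ(85) · σ(85/85) = 64 · 1 = 64
Summing: (φ * σ)(85) = 108 + 72 + 96 + 64 = 340.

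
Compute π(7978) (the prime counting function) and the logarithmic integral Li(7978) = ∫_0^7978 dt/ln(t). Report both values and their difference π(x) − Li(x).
π(7978) = 1006;  Li(7978) ≈ 1023.97;  π(x) − Li(x) ≈ -17.97.

Direct count of primes ≤ 7978 gives π(7978) = 1006. Numerical evaluation of the logarithmic integral gives Li(7978) ≈ 1023.97. The difference π(x) − Li(x) ≈ -17.97 is typically negative for small/moderate x (Li(x) overestimates), though Littlewood's theorem shows this sign changes infinitely often.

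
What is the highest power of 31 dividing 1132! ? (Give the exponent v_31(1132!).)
v_31(1132!) = 37

Legendre's formula: v_p(n!) = Σ_{k ≥ 1} ⌊n / p^k⌋. For p = 31, n = 1132, the terms are:
  ⌊1132/31^1⌋ = ⌊1132/31⌋ = 36
  ⌊1132/31^2⌋ = ⌊1132/961⌋ = 1
(the next term ⌊1132/31^3⌋ = 0, terminating the sum). Summing: v_31(1132!) = 36 + 1 = 37.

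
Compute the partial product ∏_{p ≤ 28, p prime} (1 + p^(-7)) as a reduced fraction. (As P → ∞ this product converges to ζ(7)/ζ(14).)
∏ = 1213055423679013780431254747580653474818754487990016/1203084832226034935165248483197620256588271403484375

The primes p ≤ 28 are [2, 3, 5, 7, 11, 13, 17, 19, 23]. For each, (1 + 1/p^7) = (p^7 + 1)/p^7. Multiplying these fractions over p ∈ [2, 3, 5, 7, 11, 13, 17, 19, 23] gives 1213055423679013780431254747580653474818754487990016/1203084832226034935165248483197620256588271403484375. (In the limit P → ∞ this tends to ζ(7)/ζ(14).)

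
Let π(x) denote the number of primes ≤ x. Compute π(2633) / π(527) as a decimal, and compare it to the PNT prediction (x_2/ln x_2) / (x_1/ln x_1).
π(2633)/π(527) = 382/99 ≈ 3.8586;  PNT prediction ≈ 3.9757.

π(527) = 99 and π(2633) = 382, so π(2633)/π(527) ≈ 3.8586. The PNT-predicted ratio is (2633/ln(2633)) / (527/ln(527)) ≈ 3.9757. The two agree to within a few percent, as expected.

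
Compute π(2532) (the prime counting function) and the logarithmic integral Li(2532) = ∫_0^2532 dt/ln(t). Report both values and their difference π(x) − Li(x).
π(2532) = 370;  Li(2532) ≈ 383.70;  π(x) − Li(x) ≈ -13.70.

Direct count of primes ≤ 2532 gives π(2532) = 370. Numerical evaluation of the logarithmic integral gives Li(2532) ≈ 383.70. The difference π(x) − Li(x) ≈ -13.70 is typically negative for small/moderate x (Li(x) overestimates), though Littlewood's theorem shows this sign changes infinitely often.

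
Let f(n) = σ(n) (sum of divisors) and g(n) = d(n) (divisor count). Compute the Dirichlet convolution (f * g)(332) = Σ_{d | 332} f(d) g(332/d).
(σ * d)(332) = 1376

Divisors of 332: [1, 2, 4, 83, 166, 332]. For each d | 332:
  d = 1: σ(1) · d(332/1) = 1 · 6 = 6
  d = 2: σ(2) · d(332/2) = 3 · 4 = 12
  d = 4: σ(4) · d(332/4) = 7 · 2 = 14
  d = 83: σ(83) · d(332/83) = 84 · 3 = 252
  d = 166: σ(166) · d(332/166) = 252 · 2 = 504
  d = 332: σ(332) · d(332/332) = 588 · 1 = 588
Summing: (σ * d)(332) = 6 + 12 + 14 + 252 + 504 + 588 = 1376.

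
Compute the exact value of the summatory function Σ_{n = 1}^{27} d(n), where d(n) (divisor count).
Σ_{n ≤ 27} d(n) = 95

Compute d(n) for each 1 ≤ n ≤ 27: d(1) = 1, d(2) = 2, d(3) = 2, d(4) = 3, d(5) = 2, d(6) = 4, d(7) = 2, d(8) = 4, d(9) = 3, d(10) = 4, d(11) = 2, d(12) = 6, d(13) = 2, d(14) = 4, d(15) = 4, d(16) = 5, d(17) = 2, d(18) = 6, d(19) = 2, d(20) = 6, d(21) = 4, d(22) = 4, d(23) = 2, d(24) = 8, d(25) = 3, d(26) = 4, d(27) = 4. Summing all 27 values: 95. (Dirichlet's divisor formula: Σ_{n ≤ x} d(n) = x ln(x) + (2γ − 1) x + O(√x). For x = 27, the asymptotic estimate is ≈ 93.16.)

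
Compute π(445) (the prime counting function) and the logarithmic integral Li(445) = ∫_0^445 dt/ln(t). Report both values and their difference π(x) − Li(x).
π(445) = 86;  Li(445) ≈ 92.86;  π(x) − Li(x) ≈ -6.86.

Direct count of primes ≤ 445 gives π(445) = 86. Numerical evaluation of the logarithmic integral gives Li(445) ≈ 92.86. The difference π(x) − Li(x) ≈ -6.86 is typically negative for small/moderate x (Li(x) overestimates), though Littlewood's theorem shows this sign changes infinitely often.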